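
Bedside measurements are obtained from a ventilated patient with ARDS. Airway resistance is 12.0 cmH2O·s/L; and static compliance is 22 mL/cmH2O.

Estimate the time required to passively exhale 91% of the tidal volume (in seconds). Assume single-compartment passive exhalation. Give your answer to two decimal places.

τ = R × C = 12.0 × 22 mL/cmH2O = 12.0 × 0.022 L/cmH2O = 0.264 s.
Exhaled fraction f = 1 − e^(−t/τ) → t = −τ·ln(1 − f) = −0.264·ln(0.09) = 0.6357 s.

0.64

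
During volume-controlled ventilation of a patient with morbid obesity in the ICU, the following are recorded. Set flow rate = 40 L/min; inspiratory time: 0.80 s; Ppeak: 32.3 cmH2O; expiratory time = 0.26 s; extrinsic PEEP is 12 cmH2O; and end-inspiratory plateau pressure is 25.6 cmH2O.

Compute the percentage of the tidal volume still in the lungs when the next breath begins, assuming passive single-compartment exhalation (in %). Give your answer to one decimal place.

51.7

Flow: 40 L/min ÷ 60 = 0.6667 L/s.
Vt = flow × Ti = 0.6667 L/s × 0.80 s × 1000 mL/L = 533.36 mL.
R = (PIP − Pplat)/V̇ = (32.3 − 25.6) / 0.6667 = 6.7/0.6667 = 10.049 cmH2O·s/L.
C = Vt/(Pplat − PEEP) = 533.36 / (25.6 − 12) = 533.36/13.6 = 39.218 mL/cmH2O.
τ = R × C = 10.049 × 0.03922 L/cmH2O = 0.3941 s.
Fraction remaining at end-expiration = e^(−Te/τ) = e^(−0.26/0.3941) = 0.517 → 51.7%.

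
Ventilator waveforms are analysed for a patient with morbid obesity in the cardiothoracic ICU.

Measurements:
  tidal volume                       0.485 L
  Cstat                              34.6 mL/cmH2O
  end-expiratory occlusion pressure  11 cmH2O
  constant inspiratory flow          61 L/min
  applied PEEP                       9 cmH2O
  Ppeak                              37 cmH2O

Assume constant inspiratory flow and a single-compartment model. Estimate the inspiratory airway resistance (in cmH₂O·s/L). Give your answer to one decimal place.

11.8

Flow: 61 L/min ÷ 60 = 1.0167 L/s.
Total PEEP = 11 cmH2O (set 9 + intrinsic 2); this is the baseline alveolar pressure.
Equation of motion (constant flow): PIP = Vt/C + R·V̇ + PEEP.
R·V̇ = PIP − Vt/C − PEEP = 37 − 485/34.6 − 11 = 37 − 14.017 − 11 = 11.983 cmH2O.
R = 11.983 / 1.0167 = 11.786 cmH2O·s/L.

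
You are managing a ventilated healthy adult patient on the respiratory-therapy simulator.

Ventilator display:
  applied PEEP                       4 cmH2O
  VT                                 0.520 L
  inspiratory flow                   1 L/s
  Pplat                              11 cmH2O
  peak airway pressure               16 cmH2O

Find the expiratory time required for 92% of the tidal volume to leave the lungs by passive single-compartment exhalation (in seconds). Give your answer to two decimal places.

R = (PIP − Pplat)/V̇ = (16 − 11) / 1 = 5.0/1 = 5.0 cmH2O·s/L.
C = Vt/(Pplat − PEEP) = 520.0 / (11 − 4) = 520.0/7.0 = 74.286 mL/cmH2O.
τ = R × C = 5.0 × 0.07429 L/cmH2O = 0.3715 s.
t = −τ·ln(1 − 0.92) = −0.3715·ln(0.08) = 0.9383 s.

0.94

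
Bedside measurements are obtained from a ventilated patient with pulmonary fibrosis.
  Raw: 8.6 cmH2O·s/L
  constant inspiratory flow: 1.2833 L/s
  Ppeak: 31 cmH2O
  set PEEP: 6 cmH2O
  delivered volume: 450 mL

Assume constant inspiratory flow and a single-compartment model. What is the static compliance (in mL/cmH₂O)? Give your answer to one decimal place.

Equation of motion (constant flow): PIP = Vt/C + R·V̇ + PEEP.
Vt/C = PIP − R·V̇ − PEEP = 31 − 8.6×1.2833 − 6 = 31 − 11.036 − 6 = 13.964 cmH2O.
C = Vt / 13.964 = 450 / 13.964 = 32.226 mL/cmH2O.

32.2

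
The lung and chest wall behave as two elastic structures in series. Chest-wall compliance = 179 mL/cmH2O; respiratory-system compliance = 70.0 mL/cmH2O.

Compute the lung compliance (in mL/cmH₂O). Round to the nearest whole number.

1/CL = 1/Crs − 1/Ccw.
1/CL = 1/70.0 − 1/179 = 0.008699.
CL = 114.96 mL/cmH2O.

115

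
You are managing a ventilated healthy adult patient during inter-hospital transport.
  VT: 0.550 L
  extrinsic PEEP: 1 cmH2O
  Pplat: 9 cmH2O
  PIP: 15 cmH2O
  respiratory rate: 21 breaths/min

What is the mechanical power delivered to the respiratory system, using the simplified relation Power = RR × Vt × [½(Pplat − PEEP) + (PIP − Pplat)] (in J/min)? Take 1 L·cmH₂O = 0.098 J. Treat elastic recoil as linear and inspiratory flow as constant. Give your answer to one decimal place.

11.3

Per-breath work = Vt × [½(Pplat−PEEP) + (PIP−Pplat)] = 0.550 × [0.5×8.0 + 6.0] = 0.550 × 10.0 = 5.5 L·cmH2O.
Power = 21 × 5.5 = 115.5 L·cmH2O/min.
× 0.098 J/(L·cmH2O) → 11.319 J/min.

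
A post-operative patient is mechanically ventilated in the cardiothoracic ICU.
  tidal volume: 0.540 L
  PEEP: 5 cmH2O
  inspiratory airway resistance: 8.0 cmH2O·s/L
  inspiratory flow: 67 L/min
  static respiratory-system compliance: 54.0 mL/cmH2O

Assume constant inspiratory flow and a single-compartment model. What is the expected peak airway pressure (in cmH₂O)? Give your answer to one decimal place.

23.9

Flow: 67 L/min ÷ 60 = 1.1167 L/s.
Equation of motion (constant flow): PIP = Vt/C + R·V̇ + PEEP.
PIP = 540/54.0 + 8.0×1.1167 + 5 = 10.0 + 8.934 + 5 = 23.934 cmH2O.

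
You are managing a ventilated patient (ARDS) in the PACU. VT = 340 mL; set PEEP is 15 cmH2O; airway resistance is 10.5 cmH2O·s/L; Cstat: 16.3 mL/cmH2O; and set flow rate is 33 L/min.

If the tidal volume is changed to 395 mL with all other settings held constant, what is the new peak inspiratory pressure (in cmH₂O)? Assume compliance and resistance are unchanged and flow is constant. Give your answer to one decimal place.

Flow: 33 L/min ÷ 60 = 0.55 L/s.
PIP = Vt/C + R·V̇ + PEEP (constant-flow equation of motion).
Only the elastic term changes: ΔPIP = ΔVt / C = (395 − 340) / 16.3 = 3.374 cmH2O.
Original PIP = 340/16.3 + 10.5×0.55 + 15 = 41.634 cmH2O; new PIP = 41.634 + (3.374) = 45.008 cmH2O.

45.0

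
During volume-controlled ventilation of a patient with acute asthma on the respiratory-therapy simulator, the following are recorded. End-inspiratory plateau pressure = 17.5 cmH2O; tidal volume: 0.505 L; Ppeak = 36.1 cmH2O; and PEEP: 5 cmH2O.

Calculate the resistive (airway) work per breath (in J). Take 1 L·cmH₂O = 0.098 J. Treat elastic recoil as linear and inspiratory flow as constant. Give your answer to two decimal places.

0.92

With constant inspiratory flow the resistive pressure is constant at PIP − Pplat = 36.1 − 17.5 = 18.6 cmH2O, so resistive work = 18.6 × 0.505 = 9.393 L·cmH2O.
× 0.098 J/(L·cmH2O) → 0.9205 J.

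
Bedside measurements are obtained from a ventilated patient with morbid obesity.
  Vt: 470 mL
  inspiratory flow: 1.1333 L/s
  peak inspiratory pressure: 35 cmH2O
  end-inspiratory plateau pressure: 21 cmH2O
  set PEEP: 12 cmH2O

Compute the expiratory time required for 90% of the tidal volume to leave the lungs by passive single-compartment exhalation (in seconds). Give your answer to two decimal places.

R = (PIP − Pplat)/V̇ = (35 − 21) / 1.1333 = 14.0/1.1333 = 12.353 cmH2O·s/L.
C = Vt/(Pplat − PEEP) = 470.0 / (21 − 12) = 470.0/9.0 = 52.222 mL/cmH2O.
τ = R × C = 12.353 × 0.05222 L/cmH2O = 0.6451 s.
t = −τ·ln(1 − 0.90) = −0.6451·ln(0.1) = 1.485 s.

1.49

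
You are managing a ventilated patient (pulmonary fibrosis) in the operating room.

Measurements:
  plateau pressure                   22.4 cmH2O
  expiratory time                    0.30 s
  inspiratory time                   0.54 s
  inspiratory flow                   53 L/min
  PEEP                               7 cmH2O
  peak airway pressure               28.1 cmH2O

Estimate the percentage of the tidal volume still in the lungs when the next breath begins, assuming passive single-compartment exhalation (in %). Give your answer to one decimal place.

Flow: 53 L/min ÷ 60 = 0.8833 L/s.
Vt = flow × Ti = 0.8833 L/s × 0.54 s × 1000 mL/L = 476.98 mL.
R = (PIP − Pplat)/V̇ = (28.1 − 22.4) / 0.8833 = 5.7/0.8833 = 6.453 cmH2O·s/L.
C = Vt/(Pplat − PEEP) = 476.98 / (22.4 − 7) = 476.98/15.4 = 30.973 mL/cmH2O.
τ = R × C = 6.453 × 0.03097 L/cmH2O = 0.1998 s.
Fraction remaining at end-expiration = e^(−Te/τ) = e^(−0.30/0.1998) = 0.2228 → 22.28%.

22.3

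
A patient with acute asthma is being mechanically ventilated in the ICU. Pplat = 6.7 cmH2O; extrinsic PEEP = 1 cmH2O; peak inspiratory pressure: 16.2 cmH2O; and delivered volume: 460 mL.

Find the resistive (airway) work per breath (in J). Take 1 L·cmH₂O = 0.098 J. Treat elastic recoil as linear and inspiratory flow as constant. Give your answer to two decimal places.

0.43

With constant inspiratory flow the resistive pressure is constant at PIP − Pplat = 16.2 − 6.7 = 9.5 cmH2O, so resistive work = 9.5 × 0.460 = 4.37 L·cmH2O.
× 0.098 J/(L·cmH2O) → 0.4283 J.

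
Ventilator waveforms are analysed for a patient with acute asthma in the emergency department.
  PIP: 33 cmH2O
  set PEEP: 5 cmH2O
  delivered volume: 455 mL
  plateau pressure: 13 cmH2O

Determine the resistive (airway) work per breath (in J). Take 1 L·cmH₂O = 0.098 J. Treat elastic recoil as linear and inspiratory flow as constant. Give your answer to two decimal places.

0.89

With constant inspiratory flow the resistive pressure is constant at PIP − Pplat = 33 − 13 = 20.0 cmH2O, so resistive work = 20.0 × 0.455 = 9.1 L·cmH2O.
× 0.098 J/(L·cmH2O) → 0.8918 J.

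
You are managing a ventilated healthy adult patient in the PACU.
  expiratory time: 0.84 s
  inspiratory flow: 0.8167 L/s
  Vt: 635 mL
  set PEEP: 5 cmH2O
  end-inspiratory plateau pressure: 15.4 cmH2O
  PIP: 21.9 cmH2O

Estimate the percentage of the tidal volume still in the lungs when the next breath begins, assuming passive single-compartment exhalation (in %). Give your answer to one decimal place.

17.8

R = (PIP − Pplat)/V̇ = (21.9 − 15.4) / 0.8167 = 6.5/0.8167 = 7.959 cmH2O·s/L.
C = Vt/(Pplat − PEEP) = 635.0 / (15.4 − 5) = 635.0/10.4 = 61.058 mL/cmH2O.
τ = R × C = 7.959 × 0.06106 L/cmH2O = 0.486 s.
Fraction remaining at end-expiration = e^(−Te/τ) = e^(−0.84/0.486) = 0.1776 → 17.76%.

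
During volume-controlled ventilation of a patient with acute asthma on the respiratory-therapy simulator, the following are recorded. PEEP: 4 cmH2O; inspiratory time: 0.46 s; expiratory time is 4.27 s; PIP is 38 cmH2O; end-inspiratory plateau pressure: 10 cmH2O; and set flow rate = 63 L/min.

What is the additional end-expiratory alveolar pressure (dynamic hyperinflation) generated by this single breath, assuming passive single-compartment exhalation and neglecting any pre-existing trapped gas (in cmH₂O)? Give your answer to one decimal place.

Flow: 63 L/min ÷ 60 = 1.05 L/s.
Vt = flow × Ti = 1.05 L/s × 0.46 s × 1000 mL/L = 483.0 mL.
R = (PIP − Pplat)/V̇ = (38 − 10) / 1.05 = 28.0/1.05 = 26.667 cmH2O·s/L.
C = Vt/(Pplat − PEEP) = 483.0 / (10 − 4) = 483.0/6.0 = 80.5 mL/cmH2O.
τ = R × C = 26.667 × 0.0805 L/cmH2O = 2.147 s.
Fraction remaining = e^(−Te/τ) = e^(−4.27/2.147) = 0.1369; trapped volume = 483.0 × 0.1369 = 66.123 mL.
Additional alveolar pressure from trapping ≈ V_trapped / C = 66.123 / 80.5 = 0.8214 cmH2O.

0.8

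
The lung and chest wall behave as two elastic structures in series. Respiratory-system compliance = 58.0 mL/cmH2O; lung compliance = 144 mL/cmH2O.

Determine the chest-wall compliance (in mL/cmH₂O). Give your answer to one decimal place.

1/Ccw = 1/Crs − 1/CL.
1/Ccw = 1/58.0 − 1/144 = 0.0103.
Ccw = 97.087 mL/cmH2O.

97.1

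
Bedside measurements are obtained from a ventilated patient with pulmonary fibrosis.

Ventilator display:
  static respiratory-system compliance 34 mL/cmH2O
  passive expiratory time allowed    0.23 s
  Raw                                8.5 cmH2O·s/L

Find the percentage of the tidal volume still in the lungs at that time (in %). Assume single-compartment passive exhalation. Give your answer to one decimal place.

τ = R × C = 8.5 × 34 mL/cmH2O = 8.5 × 0.034 L/cmH2O = 0.289 s.
Passive exhalation: V(t)/V₀ = e^(−t/τ) = e^(−0.23/0.289) = 0.4512.
Fraction remaining = 0.4512 → 45.12%.

45.1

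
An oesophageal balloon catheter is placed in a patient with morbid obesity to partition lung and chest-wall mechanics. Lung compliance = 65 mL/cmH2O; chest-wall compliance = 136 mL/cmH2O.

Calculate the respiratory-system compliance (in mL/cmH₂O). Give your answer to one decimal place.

44.0

Lung and chest wall are elastances in series: 1/Crs = 1/CL + 1/Ccw.
1/Crs = 1/65 + 1/136 = 0.02274.
Crs = 43.975 mL/cmH2O.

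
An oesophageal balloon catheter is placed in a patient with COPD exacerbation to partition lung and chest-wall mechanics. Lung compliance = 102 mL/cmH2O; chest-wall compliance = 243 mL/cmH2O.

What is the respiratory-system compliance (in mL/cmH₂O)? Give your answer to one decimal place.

Lung and chest wall are elastances in series: 1/Crs = 1/CL + 1/Ccw.
1/Crs = 1/102 + 1/243 = 0.01392.
Crs = 71.839 mL/cmH2O.

71.8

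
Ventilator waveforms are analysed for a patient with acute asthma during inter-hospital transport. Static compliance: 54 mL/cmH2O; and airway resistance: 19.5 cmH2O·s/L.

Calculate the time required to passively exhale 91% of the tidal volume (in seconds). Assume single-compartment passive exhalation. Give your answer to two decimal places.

τ = R × C = 19.5 × 54 mL/cmH2O = 19.5 × 0.054 L/cmH2O = 1.053 s.
Exhaled fraction f = 1 − e^(−t/τ) → t = −τ·ln(1 − f) = −1.053·ln(0.09) = 2.536 s.

2.54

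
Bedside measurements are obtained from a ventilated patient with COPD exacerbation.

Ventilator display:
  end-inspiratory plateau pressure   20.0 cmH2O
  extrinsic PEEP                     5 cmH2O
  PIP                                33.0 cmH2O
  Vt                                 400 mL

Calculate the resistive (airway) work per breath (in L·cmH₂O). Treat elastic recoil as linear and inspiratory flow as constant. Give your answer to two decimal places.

5.20

With constant inspiratory flow the resistive pressure is constant at PIP − Pplat = 33.0 − 20.0 = 13.0 cmH2O, so resistive work = 13.0 × 0.400 = 5.2 L·cmH2O.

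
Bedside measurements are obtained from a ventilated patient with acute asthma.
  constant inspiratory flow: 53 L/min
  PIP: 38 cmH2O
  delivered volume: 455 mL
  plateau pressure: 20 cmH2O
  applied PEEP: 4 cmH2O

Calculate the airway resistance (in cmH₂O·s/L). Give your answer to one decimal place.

Flow: 53 L/min ÷ 60 = 0.8833 L/s.
Raw = (PIP − Pplat) / flow = (38 − 20) / 0.8833 = 18.0 / 0.8833 = 20.378 cmH2O·s/L.

20.4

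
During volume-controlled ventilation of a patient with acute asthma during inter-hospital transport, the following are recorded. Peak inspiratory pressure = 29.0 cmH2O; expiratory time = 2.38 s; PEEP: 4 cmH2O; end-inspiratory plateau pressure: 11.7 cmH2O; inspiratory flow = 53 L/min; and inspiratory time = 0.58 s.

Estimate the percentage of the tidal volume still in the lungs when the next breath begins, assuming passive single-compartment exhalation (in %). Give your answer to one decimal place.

16.1

Flow: 53 L/min ÷ 60 = 0.8833 L/s.
Vt = flow × Ti = 0.8833 L/s × 0.58 s × 1000 mL/L = 512.31 mL.
R = (PIP − Pplat)/V̇ = (29.0 − 11.7) / 0.8833 = 17.3/0.8833 = 19.586 cmH2O·s/L.
C = Vt/(Pplat − PEEP) = 512.31 / (11.7 − 4) = 512.31/7.7 = 66.534 mL/cmH2O.
τ = R × C = 19.586 × 0.06653 L/cmH2O = 1.303 s.
Fraction remaining at end-expiration = e^(−Te/τ) = e^(−2.38/1.303) = 0.161 → 16.1%.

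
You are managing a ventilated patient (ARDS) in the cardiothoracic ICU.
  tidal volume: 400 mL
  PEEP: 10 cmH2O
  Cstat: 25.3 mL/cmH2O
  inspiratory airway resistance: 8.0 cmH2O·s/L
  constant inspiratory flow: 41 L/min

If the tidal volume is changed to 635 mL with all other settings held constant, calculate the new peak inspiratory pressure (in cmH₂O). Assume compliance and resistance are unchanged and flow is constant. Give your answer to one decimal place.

40.6

Flow: 41 L/min ÷ 60 = 0.6833 L/s.
PIP = Vt/C + R·V̇ + PEEP (constant-flow equation of motion).
Only the elastic term changes: ΔPIP = ΔVt / C = (635 − 400) / 25.3 = 9.289 cmH2O.
Original PIP = 400/25.3 + 8.0×0.6833 + 10 = 31.277 cmH2O; new PIP = 31.277 + (9.289) = 40.566 cmH2O.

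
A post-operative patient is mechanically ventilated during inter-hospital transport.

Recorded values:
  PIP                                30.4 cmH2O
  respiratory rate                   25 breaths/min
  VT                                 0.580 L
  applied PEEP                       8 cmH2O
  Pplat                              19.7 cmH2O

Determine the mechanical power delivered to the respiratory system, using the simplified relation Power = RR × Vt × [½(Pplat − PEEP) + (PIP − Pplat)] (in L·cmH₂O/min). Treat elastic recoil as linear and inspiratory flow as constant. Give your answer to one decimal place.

Per-breath work = Vt × [½(Pplat−PEEP) + (PIP−Pplat)] = 0.580 × [0.5×11.7 + 10.7] = 0.580 × 16.55 = 9.599 L·cmH2O.
Power = 25 × 9.599 = 239.98 L·cmH2O/min.

240.0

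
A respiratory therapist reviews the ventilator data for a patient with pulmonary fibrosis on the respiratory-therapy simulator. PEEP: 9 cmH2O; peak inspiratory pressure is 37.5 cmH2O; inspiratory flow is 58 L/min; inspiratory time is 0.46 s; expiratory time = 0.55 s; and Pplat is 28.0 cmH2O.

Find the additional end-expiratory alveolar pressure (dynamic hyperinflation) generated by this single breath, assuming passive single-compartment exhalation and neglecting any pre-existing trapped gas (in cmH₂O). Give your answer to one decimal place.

Flow: 58 L/min ÷ 60 = 0.9667 L/s.
Vt = flow × Ti = 0.9667 L/s × 0.46 s × 1000 mL/L = 444.68 mL.
R = (PIP − Pplat)/V̇ = (37.5 − 28.0) / 0.9667 = 9.5/0.9667 = 9.827 cmH2O·s/L.
C = Vt/(Pplat − PEEP) = 444.68 / (28.0 − 9) = 444.68/19.0 = 23.404 mL/cmH2O.
τ = R × C = 9.827 × 0.0234 L/cmH2O = 0.23 s.
Fraction remaining = e^(−Te/τ) = e^(−0.55/0.23) = 0.09151; trapped volume = 444.68 × 0.09151 = 40.693 mL.
Additional alveolar pressure from trapping ≈ V_trapped / C = 40.693 / 23.404 = 1.739 cmH2O.

1.7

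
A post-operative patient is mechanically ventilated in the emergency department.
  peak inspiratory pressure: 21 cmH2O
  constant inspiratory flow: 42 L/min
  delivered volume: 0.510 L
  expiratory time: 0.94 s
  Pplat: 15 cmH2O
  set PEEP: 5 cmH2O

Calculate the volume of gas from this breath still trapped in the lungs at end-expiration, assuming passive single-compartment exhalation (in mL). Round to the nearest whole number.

59

Flow: 42 L/min ÷ 60 = 0.7 L/s.
R = (PIP − Pplat)/V̇ = (21 − 15) / 0.7 = 6.0/0.7 = 8.571 cmH2O·s/L.
C = Vt/(Pplat − PEEP) = 510.0 / (15 − 5) = 510.0/10.0 = 51.0 mL/cmH2O.
τ = R × C = 8.571 × 0.051 L/cmH2O = 0.4371 s.
Fraction remaining = e^(−Te/τ) = e^(−0.94/0.4371) = 0.1164.
Trapped volume = 510.0 × 0.1164 = 59.364 mL.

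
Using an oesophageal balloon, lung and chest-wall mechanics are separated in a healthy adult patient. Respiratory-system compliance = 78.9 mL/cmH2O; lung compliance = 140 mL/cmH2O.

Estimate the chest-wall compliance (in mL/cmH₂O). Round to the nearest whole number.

181

1/Ccw = 1/Crs − 1/CL.
1/Ccw = 1/78.9 − 1/140 = 0.005531.
Ccw = 180.8 mL/cmH2O.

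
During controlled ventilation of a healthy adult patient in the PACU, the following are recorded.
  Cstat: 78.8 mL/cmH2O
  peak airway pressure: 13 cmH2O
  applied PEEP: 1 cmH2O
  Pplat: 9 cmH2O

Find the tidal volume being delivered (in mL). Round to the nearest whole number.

630

Vt = Cstat × (Pplat − PEEP) = 78.8 × (9 − 1) = 78.8 × 8.0 = 630.4 mL.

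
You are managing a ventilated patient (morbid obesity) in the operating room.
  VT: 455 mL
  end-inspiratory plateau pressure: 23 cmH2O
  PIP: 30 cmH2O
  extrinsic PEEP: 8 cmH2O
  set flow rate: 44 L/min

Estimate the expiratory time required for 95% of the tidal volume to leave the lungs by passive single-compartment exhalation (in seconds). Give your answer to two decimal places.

0.87

Flow: 44 L/min ÷ 60 = 0.7333 L/s.
R = (PIP − Pplat)/V̇ = (30 − 23) / 0.7333 = 7.0/0.7333 = 9.546 cmH2O·s/L.
C = Vt/(Pplat − PEEP) = 455.0 / (23 − 8) = 455.0/15.0 = 30.333 mL/cmH2O.
τ = R × C = 9.546 × 0.03033 L/cmH2O = 0.2895 s.
t = −τ·ln(1 − 0.95) = −0.2895·ln(0.05) = 0.8673 s.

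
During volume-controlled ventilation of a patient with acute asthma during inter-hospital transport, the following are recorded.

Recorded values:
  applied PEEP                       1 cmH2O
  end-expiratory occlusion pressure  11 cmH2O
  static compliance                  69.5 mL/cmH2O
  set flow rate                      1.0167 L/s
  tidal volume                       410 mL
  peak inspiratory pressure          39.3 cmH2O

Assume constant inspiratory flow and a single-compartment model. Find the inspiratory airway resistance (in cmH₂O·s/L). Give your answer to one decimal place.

Total PEEP = 11 cmH2O (set 1 + intrinsic 10); this is the baseline alveolar pressure.
Equation of motion (constant flow): PIP = Vt/C + R·V̇ + PEEP.
R·V̇ = PIP − Vt/C − PEEP = 39.3 − 410/69.5 − 11 = 39.3 − 5.899 − 11 = 22.401 cmH2O.
R = 22.401 / 1.0167 = 22.033 cmH2O·s/L.

22.0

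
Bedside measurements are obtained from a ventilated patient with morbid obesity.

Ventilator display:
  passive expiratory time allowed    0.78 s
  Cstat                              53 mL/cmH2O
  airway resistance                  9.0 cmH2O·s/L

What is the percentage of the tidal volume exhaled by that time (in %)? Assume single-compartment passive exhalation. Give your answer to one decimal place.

τ = R × C = 9.0 × 53 mL/cmH2O = 9.0 × 0.053 L/cmH2O = 0.477 s.
Passive exhalation: V(t)/V₀ = e^(−t/τ) = e^(−0.78/0.477) = 0.1949.
Fraction exhaled = 1 − 0.1949 = 0.8051 → 80.51%.

80.5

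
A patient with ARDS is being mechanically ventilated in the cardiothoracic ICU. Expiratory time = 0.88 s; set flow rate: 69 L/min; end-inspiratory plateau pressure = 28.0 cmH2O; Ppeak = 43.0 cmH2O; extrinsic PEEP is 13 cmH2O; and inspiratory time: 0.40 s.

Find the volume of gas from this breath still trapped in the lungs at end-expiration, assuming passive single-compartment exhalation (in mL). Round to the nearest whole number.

51

Flow: 69 L/min ÷ 60 = 1.15 L/s.
Vt = flow × Ti = 1.15 L/s × 0.40 s × 1000 mL/L = 460.0 mL.
R = (PIP − Pplat)/V̇ = (43.0 − 28.0) / 1.15 = 15.0/1.15 = 13.043 cmH2O·s/L.
C = Vt/(Pplat − PEEP) = 460.0 / (28.0 − 13) = 460.0/15.0 = 30.667 mL/cmH2O.
τ = R × C = 13.043 × 0.03067 L/cmH2O = 0.4 s.
Fraction remaining = e^(−Te/τ) = e^(−0.88/0.4) = 0.1108.
Trapped volume = 460.0 × 0.1108 = 50.968 mL.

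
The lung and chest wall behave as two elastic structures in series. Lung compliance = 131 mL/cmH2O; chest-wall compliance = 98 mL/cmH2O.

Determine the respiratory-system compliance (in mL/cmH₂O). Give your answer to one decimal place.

Lung and chest wall are elastances in series: 1/Crs = 1/CL + 1/Ccw.
1/Crs = 1/131 + 1/98 = 0.01784.
Crs = 56.054 mL/cmH2O.

56.1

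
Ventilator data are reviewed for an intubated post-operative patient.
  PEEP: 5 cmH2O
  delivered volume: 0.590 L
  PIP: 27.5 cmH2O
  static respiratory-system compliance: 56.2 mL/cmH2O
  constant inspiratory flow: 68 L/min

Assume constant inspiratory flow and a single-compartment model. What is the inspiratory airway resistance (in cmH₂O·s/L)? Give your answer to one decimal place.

Flow: 68 L/min ÷ 60 = 1.1333 L/s.
Equation of motion (constant flow): PIP = Vt/C + R·V̇ + PEEP.
R·V̇ = PIP − Vt/C − PEEP = 27.5 − 590/56.2 − 5 = 27.5 − 10.498 − 5 = 12.002 cmH2O.
R = 12.002 / 1.1333 = 10.59 cmH2O·s/L.

10.6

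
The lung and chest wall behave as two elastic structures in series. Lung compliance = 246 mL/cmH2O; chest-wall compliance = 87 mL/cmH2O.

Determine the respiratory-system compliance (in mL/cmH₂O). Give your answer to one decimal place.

64.3

Lung and chest wall are elastances in series: 1/Crs = 1/CL + 1/Ccw.
1/Crs = 1/246 + 1/87 = 0.01556.
Crs = 64.267 mL/cmH2O.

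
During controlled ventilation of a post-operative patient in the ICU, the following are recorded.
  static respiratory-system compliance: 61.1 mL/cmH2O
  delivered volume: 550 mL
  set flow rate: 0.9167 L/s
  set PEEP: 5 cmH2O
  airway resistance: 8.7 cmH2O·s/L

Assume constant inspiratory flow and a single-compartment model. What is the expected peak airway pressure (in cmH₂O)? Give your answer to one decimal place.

22.0

Equation of motion (constant flow): PIP = Vt/C + R·V̇ + PEEP.
PIP = 550/61.1 + 8.7×0.9167 + 5 = 9.002 + 7.975 + 5 = 21.977 cmH2O.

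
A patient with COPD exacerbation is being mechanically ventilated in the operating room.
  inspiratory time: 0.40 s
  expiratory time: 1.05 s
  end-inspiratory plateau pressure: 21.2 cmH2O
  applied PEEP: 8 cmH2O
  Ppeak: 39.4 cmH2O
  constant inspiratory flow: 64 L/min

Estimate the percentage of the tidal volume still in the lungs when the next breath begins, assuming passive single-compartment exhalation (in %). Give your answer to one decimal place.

Flow: 64 L/min ÷ 60 = 1.0667 L/s.
Vt = flow × Ti = 1.0667 L/s × 0.40 s × 1000 mL/L = 426.68 mL.
R = (PIP − Pplat)/V̇ = (39.4 − 21.2) / 1.0667 = 18.2/1.0667 = 17.062 cmH2O·s/L.
C = Vt/(Pplat − PEEP) = 426.68 / (21.2 − 8) = 426.68/13.2 = 32.324 mL/cmH2O.
τ = R × C = 17.062 × 0.03232 L/cmH2O = 0.5514 s.
Fraction remaining at end-expiration = e^(−Te/τ) = e^(−1.05/0.5514) = 0.1489 → 14.89%.

14.9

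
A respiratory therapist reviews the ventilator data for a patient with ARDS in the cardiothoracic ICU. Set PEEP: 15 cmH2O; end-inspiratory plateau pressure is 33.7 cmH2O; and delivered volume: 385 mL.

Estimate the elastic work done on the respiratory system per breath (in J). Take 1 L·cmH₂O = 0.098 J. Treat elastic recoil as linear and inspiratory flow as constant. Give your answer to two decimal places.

0.35

Elastic work ≈ ½ × (Pplat − PEEP) × Vt = 0.5 × (33.7 − 15) × 0.385 L = 0.5 × 18.7 × 0.385 = 3.6 L·cmH2O.
× 0.098 J/(L·cmH2O) → 0.3528 J.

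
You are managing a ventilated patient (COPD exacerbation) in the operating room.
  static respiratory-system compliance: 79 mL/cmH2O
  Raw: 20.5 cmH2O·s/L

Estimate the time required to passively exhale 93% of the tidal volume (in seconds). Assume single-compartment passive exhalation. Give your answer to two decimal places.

4.31

τ = R × C = 20.5 × 79 mL/cmH2O = 20.5 × 0.079 L/cmH2O = 1.62 s.
Exhaled fraction f = 1 − e^(−t/τ) → t = −τ·ln(1 − f) = −1.62·ln(0.07) = 4.308 s.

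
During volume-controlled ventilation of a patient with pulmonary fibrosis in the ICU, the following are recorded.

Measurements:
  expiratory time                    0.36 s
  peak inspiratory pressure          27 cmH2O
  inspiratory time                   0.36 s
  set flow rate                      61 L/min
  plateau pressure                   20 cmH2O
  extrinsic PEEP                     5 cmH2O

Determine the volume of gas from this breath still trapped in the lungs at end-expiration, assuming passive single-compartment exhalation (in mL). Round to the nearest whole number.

43

Flow: 61 L/min ÷ 60 = 1.0167 L/s.
Vt = flow × Ti = 1.0167 L/s × 0.36 s × 1000 mL/L = 366.01 mL.
R = (PIP − Pplat)/V̇ = (27 − 20) / 1.0167 = 7.0/1.0167 = 6.885 cmH2O·s/L.
C = Vt/(Pplat − PEEP) = 366.01 / (20 − 5) = 366.01/15.0 = 24.401 mL/cmH2O.
τ = R × C = 6.885 × 0.0244 L/cmH2O = 0.168 s.
Fraction remaining = e^(−Te/τ) = e^(−0.36/0.168) = 0.1173.
Trapped volume = 366.01 × 0.1173 = 42.933 mL.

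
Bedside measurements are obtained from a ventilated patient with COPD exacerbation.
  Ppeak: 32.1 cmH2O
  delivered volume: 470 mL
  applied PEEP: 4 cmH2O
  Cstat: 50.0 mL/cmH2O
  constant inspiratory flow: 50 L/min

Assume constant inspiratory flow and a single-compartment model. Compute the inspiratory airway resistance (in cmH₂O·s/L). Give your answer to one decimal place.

Flow: 50 L/min ÷ 60 = 0.8333 L/s.
Equation of motion (constant flow): PIP = Vt/C + R·V̇ + PEEP.
R·V̇ = PIP − Vt/C − PEEP = 32.1 − 470/50.0 − 4 = 32.1 − 9.4 − 4 = 18.7 cmH2O.
R = 18.7 / 0.8333 = 22.441 cmH2O·s/L.

22.4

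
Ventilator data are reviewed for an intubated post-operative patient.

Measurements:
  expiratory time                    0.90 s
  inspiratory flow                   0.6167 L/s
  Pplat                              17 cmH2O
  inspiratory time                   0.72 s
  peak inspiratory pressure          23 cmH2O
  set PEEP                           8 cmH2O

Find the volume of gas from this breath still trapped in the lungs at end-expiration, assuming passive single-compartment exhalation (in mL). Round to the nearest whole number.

68

Vt = flow × Ti = 0.6167 L/s × 0.72 s × 1000 mL/L = 444.02 mL.
R = (PIP − Pplat)/V̇ = (23 − 17) / 0.6167 = 6.0/0.6167 = 9.729 cmH2O·s/L.
C = Vt/(Pplat − PEEP) = 444.02 / (17 − 8) = 444.02/9.0 = 49.336 mL/cmH2O.
τ = R × C = 9.729 × 0.04934 L/cmH2O = 0.48 s.
Fraction remaining = e^(−Te/τ) = e^(−0.90/0.48) = 0.1534.
Trapped volume = 444.02 × 0.1534 = 68.113 mL.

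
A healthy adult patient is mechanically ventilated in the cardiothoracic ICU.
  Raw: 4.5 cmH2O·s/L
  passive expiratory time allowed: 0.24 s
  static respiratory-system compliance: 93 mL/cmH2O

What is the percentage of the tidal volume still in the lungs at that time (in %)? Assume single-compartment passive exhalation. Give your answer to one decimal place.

56.4

τ = R × C = 4.5 × 93 mL/cmH2O = 4.5 × 0.093 L/cmH2O = 0.4185 s.
Passive exhalation: V(t)/V₀ = e^(−t/τ) = e^(−0.24/0.4185) = 0.5636.
Fraction remaining = 0.5636 → 56.36%.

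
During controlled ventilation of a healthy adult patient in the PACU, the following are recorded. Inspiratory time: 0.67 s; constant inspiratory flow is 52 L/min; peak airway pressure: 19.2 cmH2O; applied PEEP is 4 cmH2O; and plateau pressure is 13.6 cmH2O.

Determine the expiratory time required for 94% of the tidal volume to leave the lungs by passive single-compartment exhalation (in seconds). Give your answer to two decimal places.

1.10

Flow: 52 L/min ÷ 60 = 0.8667 L/s.
Vt = flow × Ti = 0.8667 L/s × 0.67 s × 1000 mL/L = 580.69 mL.
R = (PIP − Pplat)/V̇ = (19.2 − 13.6) / 0.8667 = 5.6/0.8667 = 6.461 cmH2O·s/L.
C = Vt/(Pplat − PEEP) = 580.69 / (13.6 − 4) = 580.69/9.6 = 60.489 mL/cmH2O.
τ = R × C = 6.461 × 0.06049 L/cmH2O = 0.3908 s.
t = −τ·ln(1 − 0.94) = −0.3908·ln(0.06) = 1.099 s.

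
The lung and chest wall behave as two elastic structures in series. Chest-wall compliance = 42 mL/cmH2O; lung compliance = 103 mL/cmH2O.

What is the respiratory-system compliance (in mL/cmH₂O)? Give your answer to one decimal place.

29.8

Lung and chest wall are elastances in series: 1/Crs = 1/CL + 1/Ccw.
1/Crs = 1/103 + 1/42 = 0.03352.
Crs = 29.833 mL/cmH2O.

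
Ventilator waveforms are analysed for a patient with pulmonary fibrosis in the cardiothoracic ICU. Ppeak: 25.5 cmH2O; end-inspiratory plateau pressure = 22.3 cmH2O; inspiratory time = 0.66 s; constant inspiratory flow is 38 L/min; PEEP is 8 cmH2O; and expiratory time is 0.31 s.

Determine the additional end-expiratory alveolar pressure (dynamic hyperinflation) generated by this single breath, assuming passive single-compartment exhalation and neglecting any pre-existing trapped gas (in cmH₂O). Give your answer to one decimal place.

Flow: 38 L/min ÷ 60 = 0.6333 L/s.
Vt = flow × Ti = 0.6333 L/s × 0.66 s × 1000 mL/L = 417.98 mL.
R = (PIP − Pplat)/V̇ = (25.5 − 22.3) / 0.6333 = 3.2/0.6333 = 5.053 cmH2O·s/L.
C = Vt/(Pplat − PEEP) = 417.98 / (22.3 − 8) = 417.98/14.3 = 29.229 mL/cmH2O.
τ = R × C = 5.053 × 0.02923 L/cmH2O = 0.1477 s.
Fraction remaining = e^(−Te/τ) = e^(−0.31/0.1477) = 0.1226; trapped volume = 417.98 × 0.1226 = 51.244 mL.
Additional alveolar pressure from trapping ≈ V_trapped / C = 51.244 / 29.229 = 1.753 cmH2O.

1.8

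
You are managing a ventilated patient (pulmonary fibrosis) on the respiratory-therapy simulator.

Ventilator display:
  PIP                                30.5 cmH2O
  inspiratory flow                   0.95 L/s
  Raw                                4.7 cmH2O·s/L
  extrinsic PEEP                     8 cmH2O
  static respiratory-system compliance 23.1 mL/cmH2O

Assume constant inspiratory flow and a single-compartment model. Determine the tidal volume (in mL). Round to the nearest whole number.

417

Equation of motion (constant flow): PIP = Vt/C + R·V̇ + PEEP.
Vt/C = PIP − R·V̇ − PEEP = 30.5 − 4.465 − 8 = 18.035 cmH2O.
Vt = C × 18.035 = 23.1 × 18.035 = 416.61 mL.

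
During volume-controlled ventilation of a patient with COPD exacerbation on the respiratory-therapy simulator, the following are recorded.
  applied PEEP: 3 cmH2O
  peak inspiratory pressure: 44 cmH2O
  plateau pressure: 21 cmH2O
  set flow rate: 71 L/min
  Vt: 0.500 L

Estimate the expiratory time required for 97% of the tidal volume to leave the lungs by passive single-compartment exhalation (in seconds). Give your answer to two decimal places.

1.89

Flow: 71 L/min ÷ 60 = 1.1833 L/s.
R = (PIP − Pplat)/V̇ = (44 − 21) / 1.1833 = 23.0/1.1833 = 19.437 cmH2O·s/L.
C = Vt/(Pplat − PEEP) = 500.0 / (21 − 3) = 500.0/18.0 = 27.778 mL/cmH2O.
τ = R × C = 19.437 × 0.02778 L/cmH2O = 0.54 s.
t = −τ·ln(1 − 0.97) = −0.54·ln(0.03) = 1.894 s.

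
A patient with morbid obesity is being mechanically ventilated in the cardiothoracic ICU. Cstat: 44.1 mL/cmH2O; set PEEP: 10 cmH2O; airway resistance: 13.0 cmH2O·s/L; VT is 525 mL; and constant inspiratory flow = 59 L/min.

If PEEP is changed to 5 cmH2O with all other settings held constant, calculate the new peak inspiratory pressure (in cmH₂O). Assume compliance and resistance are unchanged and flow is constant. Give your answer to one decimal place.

29.7

Flow: 59 L/min ÷ 60 = 0.9833 L/s.
PIP = Vt/C + R·V̇ + PEEP (constant-flow equation of motion).
Only the baseline term changes: ΔPIP = ΔPEEP = 5 − 10 = -5.0 cmH2O.
Original PIP = 525/44.1 + 13.0×0.9833 + 10 = 34.688 cmH2O; new PIP = 34.688 + (-5.0) = 29.688 cmH2O.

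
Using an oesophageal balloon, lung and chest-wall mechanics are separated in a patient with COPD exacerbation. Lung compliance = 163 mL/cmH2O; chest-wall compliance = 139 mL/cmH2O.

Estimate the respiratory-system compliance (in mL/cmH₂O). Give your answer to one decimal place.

75.0

Lung and chest wall are elastances in series: 1/Crs = 1/CL + 1/Ccw.
1/Crs = 1/163 + 1/139 = 0.01333.
Crs = 75.019 mL/cmH2O.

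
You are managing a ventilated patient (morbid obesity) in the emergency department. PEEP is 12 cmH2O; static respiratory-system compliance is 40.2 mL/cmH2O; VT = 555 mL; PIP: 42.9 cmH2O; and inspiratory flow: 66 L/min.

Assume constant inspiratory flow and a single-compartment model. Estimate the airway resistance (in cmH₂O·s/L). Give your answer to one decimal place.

Flow: 66 L/min ÷ 60 = 1.1 L/s.
Equation of motion (constant flow): PIP = Vt/C + R·V̇ + PEEP.
R·V̇ = PIP − Vt/C − PEEP = 42.9 − 555/40.2 − 12 = 42.9 − 13.806 − 12 = 17.094 cmH2O.
R = 17.094 / 1.1 = 15.54 cmH2O·s/L.

15.5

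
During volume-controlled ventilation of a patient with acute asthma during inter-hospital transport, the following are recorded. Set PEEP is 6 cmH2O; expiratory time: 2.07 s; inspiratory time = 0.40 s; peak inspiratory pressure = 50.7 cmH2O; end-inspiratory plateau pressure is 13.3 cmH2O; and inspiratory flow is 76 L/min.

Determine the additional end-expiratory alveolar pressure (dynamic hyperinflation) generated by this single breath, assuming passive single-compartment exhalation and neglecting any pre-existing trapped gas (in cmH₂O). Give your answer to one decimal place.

2.7

Flow: 76 L/min ÷ 60 = 1.2667 L/s.
Vt = flow × Ti = 1.2667 L/s × 0.40 s × 1000 mL/L = 506.68 mL.
R = (PIP − Pplat)/V̇ = (50.7 − 13.3) / 1.2667 = 37.4/1.2667 = 29.526 cmH2O·s/L.
C = Vt/(Pplat − PEEP) = 506.68 / (13.3 − 6) = 506.68/7.3 = 69.408 mL/cmH2O.
τ = R × C = 29.526 × 0.06941 L/cmH2O = 2.049 s.
Fraction remaining = e^(−Te/τ) = e^(−2.07/2.049) = 0.3641; trapped volume = 506.68 × 0.3641 = 184.48 mL.
Additional alveolar pressure from trapping ≈ V_trapped / C = 184.48 / 69.408 = 2.658 cmH2O.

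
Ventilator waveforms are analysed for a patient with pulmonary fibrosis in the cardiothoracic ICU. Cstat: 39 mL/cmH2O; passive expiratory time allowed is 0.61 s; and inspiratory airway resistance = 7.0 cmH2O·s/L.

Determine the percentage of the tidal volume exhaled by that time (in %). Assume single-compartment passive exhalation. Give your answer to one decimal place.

τ = R × C = 7.0 × 39 mL/cmH2O = 7.0 × 0.039 L/cmH2O = 0.273 s.
Passive exhalation: V(t)/V₀ = e^(−t/τ) = e^(−0.61/0.273) = 0.1071.
Fraction exhaled = 1 − 0.1071 = 0.8929 → 89.29%.

89.3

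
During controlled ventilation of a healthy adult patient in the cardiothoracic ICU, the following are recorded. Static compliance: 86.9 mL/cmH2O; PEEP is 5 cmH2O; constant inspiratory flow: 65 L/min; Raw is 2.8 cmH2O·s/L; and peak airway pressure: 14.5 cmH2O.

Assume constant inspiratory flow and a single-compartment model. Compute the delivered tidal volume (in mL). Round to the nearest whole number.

562

Flow: 65 L/min ÷ 60 = 1.0833 L/s.
Equation of motion (constant flow): PIP = Vt/C + R·V̇ + PEEP.
Vt/C = PIP − R·V̇ − PEEP = 14.5 − 3.033 − 5 = 6.467 cmH2O.
Vt = C × 6.467 = 86.9 × 6.467 = 561.98 mL.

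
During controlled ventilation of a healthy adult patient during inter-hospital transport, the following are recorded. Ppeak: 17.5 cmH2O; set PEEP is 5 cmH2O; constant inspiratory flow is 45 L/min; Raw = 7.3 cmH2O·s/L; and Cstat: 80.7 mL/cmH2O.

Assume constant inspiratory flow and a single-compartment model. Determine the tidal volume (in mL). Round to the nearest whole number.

Flow: 45 L/min ÷ 60 = 0.75 L/s.
Equation of motion (constant flow): PIP = Vt/C + R·V̇ + PEEP.
Vt/C = PIP − R·V̇ − PEEP = 17.5 − 5.475 − 5 = 7.025 cmH2O.
Vt = C × 7.025 = 80.7 × 7.025 = 566.92 mL.

567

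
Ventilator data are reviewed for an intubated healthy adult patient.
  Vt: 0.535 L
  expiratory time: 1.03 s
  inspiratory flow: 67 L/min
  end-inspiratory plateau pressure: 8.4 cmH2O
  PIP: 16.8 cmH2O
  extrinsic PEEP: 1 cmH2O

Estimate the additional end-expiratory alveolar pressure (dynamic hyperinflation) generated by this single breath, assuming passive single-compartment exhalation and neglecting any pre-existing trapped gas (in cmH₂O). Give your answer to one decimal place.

1.1

Flow: 67 L/min ÷ 60 = 1.1167 L/s.
R = (PIP − Pplat)/V̇ = (16.8 − 8.4) / 1.1167 = 8.4/1.1167 = 7.522 cmH2O·s/L.
C = Vt/(Pplat − PEEP) = 535.0 / (8.4 − 1) = 535.0/7.4 = 72.297 mL/cmH2O.
τ = R × C = 7.522 × 0.0723 L/cmH2O = 0.5438 s.
Fraction remaining = e^(−Te/τ) = e^(−1.03/0.5438) = 0.1505; trapped volume = 535.0 × 0.1505 = 80.518 mL.
Additional alveolar pressure from trapping ≈ V_trapped / C = 80.518 / 72.297 = 1.114 cmH2O.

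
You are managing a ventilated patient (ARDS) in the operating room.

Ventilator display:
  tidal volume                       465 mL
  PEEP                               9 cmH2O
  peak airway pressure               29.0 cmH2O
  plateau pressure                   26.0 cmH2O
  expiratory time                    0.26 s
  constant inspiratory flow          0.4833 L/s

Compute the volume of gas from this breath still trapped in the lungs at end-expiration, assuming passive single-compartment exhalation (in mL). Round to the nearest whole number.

R = (PIP − Pplat)/V̇ = (29.0 − 26.0) / 0.4833 = 3.0/0.4833 = 6.207 cmH2O·s/L.
C = Vt/(Pplat − PEEP) = 465.0 / (26.0 − 9) = 465.0/17.0 = 27.353 mL/cmH2O.
τ = R × C = 6.207 × 0.02735 L/cmH2O = 0.1698 s.
Fraction remaining = e^(−Te/τ) = e^(−0.26/0.1698) = 0.2163.
Trapped volume = 465.0 × 0.2163 = 100.58 mL.

101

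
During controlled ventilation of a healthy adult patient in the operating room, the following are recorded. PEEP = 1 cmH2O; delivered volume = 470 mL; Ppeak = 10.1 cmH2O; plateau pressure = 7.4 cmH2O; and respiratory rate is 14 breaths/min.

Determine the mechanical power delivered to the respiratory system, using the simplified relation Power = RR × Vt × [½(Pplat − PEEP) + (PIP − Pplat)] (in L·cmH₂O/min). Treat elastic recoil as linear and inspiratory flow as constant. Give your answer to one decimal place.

38.8

Per-breath work = Vt × [½(Pplat−PEEP) + (PIP−Pplat)] = 0.470 × [0.5×6.4 + 2.7] = 0.470 × 5.9 = 2.773 L·cmH2O.
Power = 14 × 2.773 = 38.822 L·cmH2O/min.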